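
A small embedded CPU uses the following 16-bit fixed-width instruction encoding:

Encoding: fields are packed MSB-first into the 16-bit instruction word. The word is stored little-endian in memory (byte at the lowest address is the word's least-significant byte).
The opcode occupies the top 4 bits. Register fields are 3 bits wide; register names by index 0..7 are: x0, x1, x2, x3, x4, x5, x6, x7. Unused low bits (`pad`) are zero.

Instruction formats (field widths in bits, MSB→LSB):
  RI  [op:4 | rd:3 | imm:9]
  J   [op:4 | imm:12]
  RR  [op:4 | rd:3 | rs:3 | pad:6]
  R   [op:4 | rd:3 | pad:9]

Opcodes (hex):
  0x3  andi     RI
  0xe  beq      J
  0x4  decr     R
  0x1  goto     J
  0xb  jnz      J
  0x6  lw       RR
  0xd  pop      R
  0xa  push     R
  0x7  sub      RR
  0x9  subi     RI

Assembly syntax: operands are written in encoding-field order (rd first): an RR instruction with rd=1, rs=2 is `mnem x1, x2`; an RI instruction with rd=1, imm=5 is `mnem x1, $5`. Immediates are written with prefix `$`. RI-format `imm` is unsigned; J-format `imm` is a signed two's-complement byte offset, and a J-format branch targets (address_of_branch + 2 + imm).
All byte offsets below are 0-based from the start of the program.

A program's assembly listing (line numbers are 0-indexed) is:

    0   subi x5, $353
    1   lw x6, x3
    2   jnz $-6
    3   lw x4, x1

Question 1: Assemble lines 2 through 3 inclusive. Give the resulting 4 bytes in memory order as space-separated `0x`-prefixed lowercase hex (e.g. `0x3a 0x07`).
0xfa 0xbf 0x40 0x68

L2: jnz op=0xb:4|imm=-6:12 ⇒ 0xbffa ⇒ little fa bf
L3: lw op=0x6:4|rd=4:3|rs=1:3|pad=0:6 ⇒ 0x6840 ⇒ little 40 68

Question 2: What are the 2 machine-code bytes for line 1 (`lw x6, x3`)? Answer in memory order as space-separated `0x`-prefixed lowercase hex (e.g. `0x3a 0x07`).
L1: lw op=0x6:4|rd=6:3|rs=3:3|pad=0:6 ⇒ 0x6cc0 ⇒ little c0 6c

0xc0 0x6c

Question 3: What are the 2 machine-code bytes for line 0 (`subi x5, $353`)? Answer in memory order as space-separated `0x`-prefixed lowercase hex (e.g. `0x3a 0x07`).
0. subi fields op=0x9:4|rd=5:3|imm=353:9 → word 9b61h → 61 9b

0x61 0x9b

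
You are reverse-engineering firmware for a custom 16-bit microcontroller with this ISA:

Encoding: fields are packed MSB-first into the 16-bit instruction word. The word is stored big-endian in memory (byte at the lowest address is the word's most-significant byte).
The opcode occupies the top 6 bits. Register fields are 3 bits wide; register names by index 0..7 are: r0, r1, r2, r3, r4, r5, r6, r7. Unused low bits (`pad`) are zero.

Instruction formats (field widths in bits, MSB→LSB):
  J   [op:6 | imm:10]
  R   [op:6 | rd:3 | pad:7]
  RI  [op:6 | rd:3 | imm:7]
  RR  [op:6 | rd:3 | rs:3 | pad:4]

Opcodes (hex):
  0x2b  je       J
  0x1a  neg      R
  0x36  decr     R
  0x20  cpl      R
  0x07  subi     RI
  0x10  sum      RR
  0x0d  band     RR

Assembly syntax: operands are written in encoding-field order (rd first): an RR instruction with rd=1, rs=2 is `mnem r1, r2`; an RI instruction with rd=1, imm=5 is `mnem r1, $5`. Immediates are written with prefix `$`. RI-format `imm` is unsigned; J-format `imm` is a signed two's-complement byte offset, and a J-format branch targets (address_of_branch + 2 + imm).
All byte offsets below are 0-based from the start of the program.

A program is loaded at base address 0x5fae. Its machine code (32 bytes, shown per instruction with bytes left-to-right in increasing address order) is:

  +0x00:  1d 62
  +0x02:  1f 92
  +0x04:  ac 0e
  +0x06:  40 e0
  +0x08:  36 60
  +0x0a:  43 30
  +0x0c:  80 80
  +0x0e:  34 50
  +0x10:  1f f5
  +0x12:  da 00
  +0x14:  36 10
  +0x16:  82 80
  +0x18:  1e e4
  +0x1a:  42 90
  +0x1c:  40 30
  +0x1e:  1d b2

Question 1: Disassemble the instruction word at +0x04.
je $14

off 0x04: read ac 0e as big → 0xac0e
  opcode bits[15:10]=0x2b: je/J
  imm@[9:0]=0xe ⇒ $14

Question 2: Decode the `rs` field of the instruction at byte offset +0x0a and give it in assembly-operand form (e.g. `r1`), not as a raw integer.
+0x0a: 43 30 ⇒ word 0x4330 (big)
  op=0x4330>>10=0x10 ⇒ sum (RR)
  [9:7] rd=6 = r6
  [6:4] rs=3 = r3

r3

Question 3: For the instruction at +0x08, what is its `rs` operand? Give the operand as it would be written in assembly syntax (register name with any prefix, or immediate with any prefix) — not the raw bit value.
@+08  big-endian(36 60) = 0x3660
  op=0x3660>>10=0xd ⇒ band (RR)
  rd: (w>>7)&0x7=0x4 → r4
  rs: (w>>4)&0x7=0x6 → r6

r6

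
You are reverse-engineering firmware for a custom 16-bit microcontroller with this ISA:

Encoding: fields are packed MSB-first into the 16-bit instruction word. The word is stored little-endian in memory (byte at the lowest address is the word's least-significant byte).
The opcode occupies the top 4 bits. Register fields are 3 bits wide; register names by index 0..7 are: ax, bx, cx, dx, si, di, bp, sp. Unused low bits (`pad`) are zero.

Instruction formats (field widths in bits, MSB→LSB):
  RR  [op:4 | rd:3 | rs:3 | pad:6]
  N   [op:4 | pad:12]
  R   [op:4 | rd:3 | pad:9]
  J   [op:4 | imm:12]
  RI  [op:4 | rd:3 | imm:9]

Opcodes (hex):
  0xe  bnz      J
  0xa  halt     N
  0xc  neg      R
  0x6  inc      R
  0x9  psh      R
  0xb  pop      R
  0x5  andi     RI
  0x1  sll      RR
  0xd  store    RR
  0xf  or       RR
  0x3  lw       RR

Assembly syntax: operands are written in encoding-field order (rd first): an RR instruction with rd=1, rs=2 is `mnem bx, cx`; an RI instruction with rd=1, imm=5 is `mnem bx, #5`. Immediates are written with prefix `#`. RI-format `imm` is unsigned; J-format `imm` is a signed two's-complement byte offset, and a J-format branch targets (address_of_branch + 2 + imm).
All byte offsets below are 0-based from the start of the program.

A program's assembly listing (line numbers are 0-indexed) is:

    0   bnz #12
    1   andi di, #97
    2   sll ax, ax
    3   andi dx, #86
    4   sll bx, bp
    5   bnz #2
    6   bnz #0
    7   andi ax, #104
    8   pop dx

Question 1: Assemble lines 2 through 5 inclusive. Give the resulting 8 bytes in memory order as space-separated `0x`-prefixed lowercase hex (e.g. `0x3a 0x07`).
line 2 (sll): pack op=0x1:4|rd=0:3|rs=0:3|pad=0:6 = 0x1000; little→ 00 10
line 3 (andi): pack op=0x5:4|rd=3:3|imm=86:9 = 0x5656; little→ 56 56
line 4 (sll): pack op=0x1:4|rd=1:3|rs=6:3|pad=0:6 = 0x1380; little→ 80 13
line 5 (bnz): pack op=0xe:4|imm=2:12 = 0xe002; little→ 02 e0

0x00 0x10 0x56 0x56 0x80 0x13 0x02 0xe0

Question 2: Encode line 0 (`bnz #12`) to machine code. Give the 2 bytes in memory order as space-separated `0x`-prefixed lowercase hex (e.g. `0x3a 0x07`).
line 0 (bnz): pack op=0xe:4|imm=12:12 = 0xe00c; little→ 0c e0

0x0c 0xe0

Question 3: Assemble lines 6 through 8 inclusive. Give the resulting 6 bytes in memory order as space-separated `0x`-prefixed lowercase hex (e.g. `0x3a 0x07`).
L6: bnz op=0xe:4|imm=0:12 ⇒ 0xe000 ⇒ little 00 e0
L7: andi op=0x5:4|rd=0:3|imm=104:9 ⇒ 0x5068 ⇒ little 68 50
L8: pop op=0xb:4|rd=3:3|pad=0:9 ⇒ 0xb600 ⇒ little 00 b6

0x00 0xe0 0x68 0x50 0x00 0xb6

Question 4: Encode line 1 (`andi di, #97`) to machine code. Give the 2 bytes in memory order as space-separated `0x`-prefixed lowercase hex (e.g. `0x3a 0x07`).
0x61 0x5a

line 1 (andi): pack op=0x5:4|rd=5:3|imm=97:9 = 0x5a61; little→ 61 5a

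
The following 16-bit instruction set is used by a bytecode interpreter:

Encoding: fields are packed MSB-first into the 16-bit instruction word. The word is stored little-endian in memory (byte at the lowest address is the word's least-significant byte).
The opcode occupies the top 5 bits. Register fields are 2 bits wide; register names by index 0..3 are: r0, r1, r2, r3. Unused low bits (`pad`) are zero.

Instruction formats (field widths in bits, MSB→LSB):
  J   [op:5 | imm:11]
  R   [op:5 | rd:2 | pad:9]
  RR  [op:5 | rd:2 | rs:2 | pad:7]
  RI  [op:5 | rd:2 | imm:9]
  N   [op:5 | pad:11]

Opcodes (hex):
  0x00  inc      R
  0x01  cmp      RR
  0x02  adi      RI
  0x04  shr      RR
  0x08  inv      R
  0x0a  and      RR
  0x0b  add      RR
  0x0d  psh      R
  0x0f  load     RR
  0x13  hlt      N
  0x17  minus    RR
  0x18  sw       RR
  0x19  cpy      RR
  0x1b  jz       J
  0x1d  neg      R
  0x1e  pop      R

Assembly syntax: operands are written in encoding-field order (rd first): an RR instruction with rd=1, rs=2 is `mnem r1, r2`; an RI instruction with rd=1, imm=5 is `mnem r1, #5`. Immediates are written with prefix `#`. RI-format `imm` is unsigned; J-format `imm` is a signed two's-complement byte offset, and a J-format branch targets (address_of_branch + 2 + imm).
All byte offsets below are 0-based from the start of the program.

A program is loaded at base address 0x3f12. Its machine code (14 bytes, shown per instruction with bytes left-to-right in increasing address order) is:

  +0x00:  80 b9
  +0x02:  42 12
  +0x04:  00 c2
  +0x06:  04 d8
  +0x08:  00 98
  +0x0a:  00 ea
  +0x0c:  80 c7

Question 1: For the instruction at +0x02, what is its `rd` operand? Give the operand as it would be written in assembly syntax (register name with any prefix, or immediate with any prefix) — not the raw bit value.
[02] 42 12 → 0x1242
  op=0x1242>>11=0x2 ⇒ adi (RI)
  [10:9] rd=1 = r1
  [8:0] imm=66 = #66

r1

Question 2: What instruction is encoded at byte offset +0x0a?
neg r1

off 0x0a: read 00 ea as little → 0xea00
  opcode bits[15:11]=0x1d: neg/R
  [10:9] rd=1 = r1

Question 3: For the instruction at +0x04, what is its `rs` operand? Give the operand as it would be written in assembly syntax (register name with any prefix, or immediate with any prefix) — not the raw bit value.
r0

@+04  little-endian(00 c2) = 0xc200
  op=0xc200>>11=0x18 ⇒ sw (RR)
  rd@[10:9]=0x1 ⇒ r1
  rs@[8:7]=0x0 ⇒ r0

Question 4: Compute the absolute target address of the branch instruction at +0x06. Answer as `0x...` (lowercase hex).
0x3f1e

off 0x06: read 04 d8 as little → 0xd804
  op=0xd804>>11=0x1b ⇒ jz (J)
  imm@[10:0]=0x4 ⇒ #4
  target = base 0x3f12 + off 0x06 + 2 + imm 4 = 0x3f1e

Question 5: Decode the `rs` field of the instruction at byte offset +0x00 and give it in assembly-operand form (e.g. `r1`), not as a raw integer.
+0x00: 80 b9 ⇒ word 0xb980 (little)
  op=0xb980>>11=0x17 ⇒ minus (RR)
  rd@[10:9]=0x0 ⇒ r0
  rs@[8:7]=0x3 ⇒ r3

r3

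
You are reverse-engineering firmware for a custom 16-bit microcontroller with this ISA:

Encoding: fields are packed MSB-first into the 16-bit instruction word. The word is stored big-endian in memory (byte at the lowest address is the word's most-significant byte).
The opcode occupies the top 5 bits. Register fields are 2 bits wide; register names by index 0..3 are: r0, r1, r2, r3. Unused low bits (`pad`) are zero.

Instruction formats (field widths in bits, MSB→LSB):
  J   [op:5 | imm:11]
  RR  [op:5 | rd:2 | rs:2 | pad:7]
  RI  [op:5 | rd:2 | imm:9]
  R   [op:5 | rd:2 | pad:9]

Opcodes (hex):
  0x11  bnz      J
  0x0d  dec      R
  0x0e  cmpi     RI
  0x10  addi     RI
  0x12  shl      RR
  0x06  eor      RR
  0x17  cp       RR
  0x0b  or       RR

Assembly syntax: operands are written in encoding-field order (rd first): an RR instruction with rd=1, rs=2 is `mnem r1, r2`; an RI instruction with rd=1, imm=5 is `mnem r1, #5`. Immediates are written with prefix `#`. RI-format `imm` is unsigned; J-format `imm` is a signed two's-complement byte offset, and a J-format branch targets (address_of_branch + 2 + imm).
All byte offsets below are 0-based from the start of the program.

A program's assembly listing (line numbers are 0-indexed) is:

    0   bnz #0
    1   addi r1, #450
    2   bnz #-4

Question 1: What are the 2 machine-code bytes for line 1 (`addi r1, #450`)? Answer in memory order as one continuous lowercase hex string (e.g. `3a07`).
L1: addi op=0x10:5|rd=1:2|imm=450:9 ⇒ 0x83c2 ⇒ big 83 c2

83c2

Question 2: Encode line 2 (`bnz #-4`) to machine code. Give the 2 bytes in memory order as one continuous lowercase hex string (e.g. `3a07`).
8ffc

line 2 (bnz): pack op=0x11:5|imm=-4:11 = 0x8ffc; big→ 8f fc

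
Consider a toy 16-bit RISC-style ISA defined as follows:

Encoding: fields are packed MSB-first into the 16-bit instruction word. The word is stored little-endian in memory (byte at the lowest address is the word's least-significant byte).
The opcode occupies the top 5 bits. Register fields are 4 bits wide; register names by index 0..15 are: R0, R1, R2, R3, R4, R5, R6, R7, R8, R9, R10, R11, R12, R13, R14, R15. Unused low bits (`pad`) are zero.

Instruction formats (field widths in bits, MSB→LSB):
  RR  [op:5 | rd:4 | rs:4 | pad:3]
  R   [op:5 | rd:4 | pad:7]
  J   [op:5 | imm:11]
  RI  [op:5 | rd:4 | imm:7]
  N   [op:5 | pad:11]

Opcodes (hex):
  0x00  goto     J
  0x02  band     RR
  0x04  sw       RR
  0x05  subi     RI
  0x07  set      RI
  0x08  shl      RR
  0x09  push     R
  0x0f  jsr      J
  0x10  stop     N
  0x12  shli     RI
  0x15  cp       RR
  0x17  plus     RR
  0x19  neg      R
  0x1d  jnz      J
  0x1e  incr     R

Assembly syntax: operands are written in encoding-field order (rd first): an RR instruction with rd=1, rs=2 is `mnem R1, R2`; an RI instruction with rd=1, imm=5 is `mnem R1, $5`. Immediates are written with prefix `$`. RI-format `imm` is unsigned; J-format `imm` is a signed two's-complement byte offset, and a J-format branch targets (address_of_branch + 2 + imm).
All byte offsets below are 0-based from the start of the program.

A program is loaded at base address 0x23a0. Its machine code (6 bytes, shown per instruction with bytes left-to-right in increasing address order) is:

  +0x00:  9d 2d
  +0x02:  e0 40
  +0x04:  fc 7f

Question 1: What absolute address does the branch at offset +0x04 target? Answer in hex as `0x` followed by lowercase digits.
0x23a2

@+04  little-endian(fc 7f) = 0x7ffc
  op=0x7ffc>>11=0xf ⇒ jsr (J)
  imm: (w>>0)&0x7ff=0x7fc (s11→-4) → $-4
  target = base 0x23a0 + off 0x04 + 2 + imm -4 = 0x23a2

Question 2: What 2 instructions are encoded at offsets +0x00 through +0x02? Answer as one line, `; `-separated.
[00] 9d 2d → 0x2d9d
  top 5b → 0x5 → subi [RI]
  rd@[10:7]=0xb ⇒ R11
  imm@[6:0]=0x1d ⇒ $29
[02] e0 40 → 0x40e0
  top 5b → 0x8 → shl [RR]
  rd@[10:7]=0x1 ⇒ R1
  rs@[6:3]=0xc ⇒ R12

subi R11, $29; shl R1, R12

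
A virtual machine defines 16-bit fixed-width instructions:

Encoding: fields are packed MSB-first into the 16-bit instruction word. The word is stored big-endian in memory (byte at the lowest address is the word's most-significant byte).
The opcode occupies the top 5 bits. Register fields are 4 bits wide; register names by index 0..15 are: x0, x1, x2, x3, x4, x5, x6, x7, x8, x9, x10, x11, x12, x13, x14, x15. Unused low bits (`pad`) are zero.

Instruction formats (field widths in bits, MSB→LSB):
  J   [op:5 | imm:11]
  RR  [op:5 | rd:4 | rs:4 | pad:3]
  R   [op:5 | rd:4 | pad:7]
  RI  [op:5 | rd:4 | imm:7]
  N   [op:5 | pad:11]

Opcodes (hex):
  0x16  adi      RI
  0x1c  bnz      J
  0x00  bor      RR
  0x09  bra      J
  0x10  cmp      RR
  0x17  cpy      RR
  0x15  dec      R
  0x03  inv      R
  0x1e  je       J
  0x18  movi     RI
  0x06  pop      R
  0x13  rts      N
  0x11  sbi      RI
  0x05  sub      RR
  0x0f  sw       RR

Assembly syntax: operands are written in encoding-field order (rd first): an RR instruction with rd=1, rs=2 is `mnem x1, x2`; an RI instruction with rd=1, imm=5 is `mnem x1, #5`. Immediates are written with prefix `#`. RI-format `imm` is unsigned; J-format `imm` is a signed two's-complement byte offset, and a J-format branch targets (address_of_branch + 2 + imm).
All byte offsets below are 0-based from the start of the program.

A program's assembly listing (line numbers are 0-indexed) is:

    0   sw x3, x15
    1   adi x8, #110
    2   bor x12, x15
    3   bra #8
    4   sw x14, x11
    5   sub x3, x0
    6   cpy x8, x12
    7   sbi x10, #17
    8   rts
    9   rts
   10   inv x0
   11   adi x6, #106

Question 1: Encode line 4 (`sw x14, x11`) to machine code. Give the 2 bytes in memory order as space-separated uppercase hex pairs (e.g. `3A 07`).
4. sw fields op=0xf:5|rd=14:4|rs=11:4|pad=0:3 → word 7f58h → 7f 58

7F 58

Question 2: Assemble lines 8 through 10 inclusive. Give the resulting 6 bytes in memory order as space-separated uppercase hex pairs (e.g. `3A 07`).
98 00 98 00 18 00

8. rts fields op=0x13:5|pad=0:11 → word 9800h → 98 00
9. rts fields op=0x13:5|pad=0:11 → word 9800h → 98 00
10. inv fields op=0x3:5|rd=0:4|pad=0:7 → word 1800h → 18 00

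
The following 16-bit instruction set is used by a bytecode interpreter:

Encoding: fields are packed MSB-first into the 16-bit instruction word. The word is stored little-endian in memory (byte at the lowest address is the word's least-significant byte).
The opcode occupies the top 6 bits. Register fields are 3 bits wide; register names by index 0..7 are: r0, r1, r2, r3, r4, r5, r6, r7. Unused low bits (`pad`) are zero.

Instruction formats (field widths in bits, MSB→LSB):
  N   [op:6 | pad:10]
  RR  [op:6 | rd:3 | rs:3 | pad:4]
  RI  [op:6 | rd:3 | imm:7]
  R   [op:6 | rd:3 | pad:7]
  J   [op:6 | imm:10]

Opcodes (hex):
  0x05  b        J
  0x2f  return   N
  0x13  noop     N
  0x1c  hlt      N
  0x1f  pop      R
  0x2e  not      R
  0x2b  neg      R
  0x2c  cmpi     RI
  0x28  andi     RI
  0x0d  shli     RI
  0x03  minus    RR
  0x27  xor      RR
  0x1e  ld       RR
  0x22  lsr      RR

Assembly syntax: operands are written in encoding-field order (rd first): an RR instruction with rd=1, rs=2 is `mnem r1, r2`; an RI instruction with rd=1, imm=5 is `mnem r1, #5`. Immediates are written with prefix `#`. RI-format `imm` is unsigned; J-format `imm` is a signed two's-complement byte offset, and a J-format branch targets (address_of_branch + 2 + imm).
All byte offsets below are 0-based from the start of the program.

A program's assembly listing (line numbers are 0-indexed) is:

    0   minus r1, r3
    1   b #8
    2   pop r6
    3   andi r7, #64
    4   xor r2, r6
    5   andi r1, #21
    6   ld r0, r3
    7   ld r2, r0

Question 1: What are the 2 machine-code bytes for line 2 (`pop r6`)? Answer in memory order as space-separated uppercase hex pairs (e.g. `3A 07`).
line 2 (pop): pack op=0x1f:6|rd=6:3|pad=0:7 = 0x7f00; little→ 00 7f

00 7F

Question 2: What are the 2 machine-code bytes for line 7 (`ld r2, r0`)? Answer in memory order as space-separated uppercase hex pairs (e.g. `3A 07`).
7. ld fields op=0x1e:6|rd=2:3|rs=0:3|pad=0:4 → word 7900h → 00 79

00 79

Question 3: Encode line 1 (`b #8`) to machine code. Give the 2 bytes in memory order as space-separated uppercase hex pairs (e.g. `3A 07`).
L1: b op=0x5:6|imm=8:10 ⇒ 0x1408 ⇒ little 08 14

08 14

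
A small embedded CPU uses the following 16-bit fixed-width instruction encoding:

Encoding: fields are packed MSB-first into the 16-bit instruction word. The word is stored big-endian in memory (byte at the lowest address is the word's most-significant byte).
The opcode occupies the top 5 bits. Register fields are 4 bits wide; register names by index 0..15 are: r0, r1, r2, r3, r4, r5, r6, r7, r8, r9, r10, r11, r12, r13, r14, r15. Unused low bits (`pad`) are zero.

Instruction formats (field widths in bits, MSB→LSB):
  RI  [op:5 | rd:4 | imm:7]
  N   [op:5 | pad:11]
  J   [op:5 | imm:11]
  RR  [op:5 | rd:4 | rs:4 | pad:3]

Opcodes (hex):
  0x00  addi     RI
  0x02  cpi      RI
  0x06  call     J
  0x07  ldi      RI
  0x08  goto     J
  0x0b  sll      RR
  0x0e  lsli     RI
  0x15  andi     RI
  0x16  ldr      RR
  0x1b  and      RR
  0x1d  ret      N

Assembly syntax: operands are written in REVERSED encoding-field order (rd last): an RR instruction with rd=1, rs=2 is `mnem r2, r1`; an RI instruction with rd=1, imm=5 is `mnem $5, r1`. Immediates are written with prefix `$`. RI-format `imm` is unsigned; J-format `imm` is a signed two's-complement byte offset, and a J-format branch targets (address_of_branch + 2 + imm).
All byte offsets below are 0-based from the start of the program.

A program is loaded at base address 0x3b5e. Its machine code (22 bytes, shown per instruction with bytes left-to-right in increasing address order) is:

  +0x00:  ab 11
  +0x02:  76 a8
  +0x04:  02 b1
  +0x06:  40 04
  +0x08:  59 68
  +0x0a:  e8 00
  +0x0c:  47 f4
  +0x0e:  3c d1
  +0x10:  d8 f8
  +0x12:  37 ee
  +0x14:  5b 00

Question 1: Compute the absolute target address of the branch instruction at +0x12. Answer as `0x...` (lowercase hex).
0x3b60

[12] 37 ee → 0x37ee
  top 5b → 0x6 → call [J]
  [10:0] imm=2030 (s11→-18) = $-18
  target = base 0x3b5e + off 0x12 + 2 + imm -18 = 0x3b60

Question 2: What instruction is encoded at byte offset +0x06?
[06] 40 04 → 0x4004
  top 5b → 0x8 → goto [J]
  imm: (w>>0)&0x7ff=0x4 → $4

goto $4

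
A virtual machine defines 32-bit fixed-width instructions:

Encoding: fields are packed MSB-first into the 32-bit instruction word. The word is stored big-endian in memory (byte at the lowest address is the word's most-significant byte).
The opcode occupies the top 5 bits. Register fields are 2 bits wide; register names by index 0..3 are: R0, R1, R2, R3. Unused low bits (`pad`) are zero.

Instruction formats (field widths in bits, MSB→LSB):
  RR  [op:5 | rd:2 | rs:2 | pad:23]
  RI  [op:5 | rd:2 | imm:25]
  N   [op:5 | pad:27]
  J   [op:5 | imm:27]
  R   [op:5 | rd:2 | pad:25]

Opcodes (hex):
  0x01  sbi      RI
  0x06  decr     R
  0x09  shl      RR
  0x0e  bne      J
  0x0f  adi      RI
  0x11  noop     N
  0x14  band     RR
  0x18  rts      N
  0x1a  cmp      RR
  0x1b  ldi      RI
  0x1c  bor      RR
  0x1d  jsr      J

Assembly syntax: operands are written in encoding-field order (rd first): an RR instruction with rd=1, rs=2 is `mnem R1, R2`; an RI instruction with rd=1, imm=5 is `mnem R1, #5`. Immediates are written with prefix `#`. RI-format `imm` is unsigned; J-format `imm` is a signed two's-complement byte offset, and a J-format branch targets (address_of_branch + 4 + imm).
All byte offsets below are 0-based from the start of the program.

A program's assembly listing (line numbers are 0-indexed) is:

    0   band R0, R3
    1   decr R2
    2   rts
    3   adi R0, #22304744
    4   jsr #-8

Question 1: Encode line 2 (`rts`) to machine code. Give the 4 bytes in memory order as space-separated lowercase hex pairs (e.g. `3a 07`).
c0 00 00 00

line 2 (rts): pack op=0x18:5|pad=0:27 = 0xc0000000; big→ c0 00 00 00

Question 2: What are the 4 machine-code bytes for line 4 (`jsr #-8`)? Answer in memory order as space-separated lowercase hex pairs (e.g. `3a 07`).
ef ff ff f8

line 4 (jsr): pack op=0x1d:5|imm=-8:27 = 0xeffffff8; big→ ef ff ff f8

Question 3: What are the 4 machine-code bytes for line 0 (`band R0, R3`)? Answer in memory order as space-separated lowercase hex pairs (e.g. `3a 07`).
L0: band op=0x14:5|rd=0:2|rs=3:2|pad=0:23 ⇒ 0xa1800000 ⇒ big a1 80 00 00

a1 80 00 00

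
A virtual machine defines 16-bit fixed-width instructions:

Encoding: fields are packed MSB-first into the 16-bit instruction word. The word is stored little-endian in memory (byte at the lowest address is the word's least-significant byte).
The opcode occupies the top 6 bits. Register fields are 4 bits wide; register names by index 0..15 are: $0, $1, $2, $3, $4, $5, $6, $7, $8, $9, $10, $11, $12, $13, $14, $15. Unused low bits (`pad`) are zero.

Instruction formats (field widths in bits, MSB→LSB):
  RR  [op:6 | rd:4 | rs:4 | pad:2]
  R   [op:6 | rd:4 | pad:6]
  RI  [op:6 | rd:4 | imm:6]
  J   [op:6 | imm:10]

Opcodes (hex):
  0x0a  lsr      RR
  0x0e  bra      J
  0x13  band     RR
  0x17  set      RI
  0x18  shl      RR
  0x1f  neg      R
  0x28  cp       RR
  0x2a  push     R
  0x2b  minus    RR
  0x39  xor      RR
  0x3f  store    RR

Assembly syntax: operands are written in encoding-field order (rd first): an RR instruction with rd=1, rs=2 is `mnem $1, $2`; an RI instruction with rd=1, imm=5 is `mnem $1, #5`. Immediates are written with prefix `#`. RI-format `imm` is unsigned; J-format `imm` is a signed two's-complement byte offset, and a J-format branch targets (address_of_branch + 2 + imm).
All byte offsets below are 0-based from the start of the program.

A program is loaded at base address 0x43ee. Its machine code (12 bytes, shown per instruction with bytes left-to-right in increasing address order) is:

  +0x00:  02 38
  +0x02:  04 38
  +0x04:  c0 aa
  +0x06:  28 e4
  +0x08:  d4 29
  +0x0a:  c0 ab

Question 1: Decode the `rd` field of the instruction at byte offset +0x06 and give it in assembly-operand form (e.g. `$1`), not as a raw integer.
$0

[06] 28 e4 → 0xe428
  top 6b → 0x39 → xor [RR]
  rd@[9:6]=0x0 ⇒ $0
  rs@[5:2]=0xa ⇒ $10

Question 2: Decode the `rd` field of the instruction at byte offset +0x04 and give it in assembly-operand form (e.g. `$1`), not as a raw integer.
$11

off 0x04: read c0 aa as little → 0xaac0
  op=0xaac0>>10=0x2a ⇒ push (R)
  rd@[9:6]=0xb ⇒ $11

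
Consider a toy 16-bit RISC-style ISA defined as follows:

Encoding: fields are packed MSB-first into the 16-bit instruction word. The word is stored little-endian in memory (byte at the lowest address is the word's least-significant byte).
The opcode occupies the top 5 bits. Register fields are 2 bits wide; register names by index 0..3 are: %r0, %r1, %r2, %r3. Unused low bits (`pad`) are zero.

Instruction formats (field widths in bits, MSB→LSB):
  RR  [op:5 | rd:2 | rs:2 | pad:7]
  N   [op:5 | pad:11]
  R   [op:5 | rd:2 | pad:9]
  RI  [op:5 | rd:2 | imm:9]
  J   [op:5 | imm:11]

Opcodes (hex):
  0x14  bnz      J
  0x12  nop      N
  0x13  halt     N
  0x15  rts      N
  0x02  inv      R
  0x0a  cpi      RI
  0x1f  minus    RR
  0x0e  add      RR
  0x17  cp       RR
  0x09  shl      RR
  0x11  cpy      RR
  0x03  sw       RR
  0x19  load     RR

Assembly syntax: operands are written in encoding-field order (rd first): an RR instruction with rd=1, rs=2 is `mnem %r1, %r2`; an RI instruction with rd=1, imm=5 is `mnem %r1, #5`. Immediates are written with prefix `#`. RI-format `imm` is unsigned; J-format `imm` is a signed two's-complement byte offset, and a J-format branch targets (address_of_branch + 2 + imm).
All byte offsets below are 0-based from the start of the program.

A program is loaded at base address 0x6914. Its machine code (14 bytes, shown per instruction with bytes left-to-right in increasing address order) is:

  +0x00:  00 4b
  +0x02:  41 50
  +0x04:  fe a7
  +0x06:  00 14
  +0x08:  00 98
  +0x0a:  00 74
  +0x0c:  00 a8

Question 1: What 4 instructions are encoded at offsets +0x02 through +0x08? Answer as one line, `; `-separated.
cpi %r0, #65; bnz #-2; inv %r2; halt

@+02  little-endian(41 50) = 0x5041
  opcode bits[15:11]=0xa: cpi/RI
  rd: (w>>9)&0x3=0x0 → %r0
  imm: (w>>0)&0x1ff=0x41 → #65
@+04  little-endian(fe a7) = 0xa7fe
  opcode bits[15:11]=0x14: bnz/J
  imm: (w>>0)&0x7ff=0x7fe (s11→-2) → #-2
@+06  little-endian(00 14) = 0x1400
  opcode bits[15:11]=0x2: inv/R
  rd: (w>>9)&0x3=0x2 → %r2
@+08  little-endian(00 98) = 0x9800
  opcode bits[15:11]=0x13: halt/N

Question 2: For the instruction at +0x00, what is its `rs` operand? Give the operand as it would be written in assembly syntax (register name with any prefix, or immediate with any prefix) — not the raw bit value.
off 0x00: read 00 4b as little → 0x4b00
  opcode bits[15:11]=0x9: shl/RR
  rd: (w>>9)&0x3=0x1 → %r1
  rs: (w>>7)&0x3=0x2 → %r2

%r2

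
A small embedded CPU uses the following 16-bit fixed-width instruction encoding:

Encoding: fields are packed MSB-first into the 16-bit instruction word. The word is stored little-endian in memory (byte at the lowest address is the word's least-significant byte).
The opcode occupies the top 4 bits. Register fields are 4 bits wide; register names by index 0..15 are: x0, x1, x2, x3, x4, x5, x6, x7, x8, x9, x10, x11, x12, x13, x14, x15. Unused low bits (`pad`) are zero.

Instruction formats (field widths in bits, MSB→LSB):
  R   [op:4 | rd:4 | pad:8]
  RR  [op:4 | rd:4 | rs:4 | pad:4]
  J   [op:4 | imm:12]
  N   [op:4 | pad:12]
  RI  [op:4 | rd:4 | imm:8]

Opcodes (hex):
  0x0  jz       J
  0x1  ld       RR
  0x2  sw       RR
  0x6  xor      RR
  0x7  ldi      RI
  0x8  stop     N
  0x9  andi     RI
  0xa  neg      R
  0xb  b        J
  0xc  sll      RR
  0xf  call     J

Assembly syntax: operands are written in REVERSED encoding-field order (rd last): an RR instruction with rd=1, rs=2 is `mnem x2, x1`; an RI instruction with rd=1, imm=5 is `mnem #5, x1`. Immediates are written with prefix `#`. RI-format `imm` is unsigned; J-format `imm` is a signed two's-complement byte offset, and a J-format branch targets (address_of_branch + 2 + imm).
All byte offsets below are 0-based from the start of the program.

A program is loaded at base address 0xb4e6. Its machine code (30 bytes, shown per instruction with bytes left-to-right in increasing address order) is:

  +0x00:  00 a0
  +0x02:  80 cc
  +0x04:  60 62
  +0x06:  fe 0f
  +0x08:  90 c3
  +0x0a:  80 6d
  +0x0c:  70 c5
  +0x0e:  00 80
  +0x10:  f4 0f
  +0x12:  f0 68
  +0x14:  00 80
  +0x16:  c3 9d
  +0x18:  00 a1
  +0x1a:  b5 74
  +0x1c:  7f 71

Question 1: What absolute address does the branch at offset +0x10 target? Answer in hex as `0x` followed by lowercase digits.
off 0x10: read f4 0f as little → 0x0ff4
  opcode bits[15:12]=0x0: jz/J
  imm: (w>>0)&0xfff=0xff4 (s12→-12) → #-12
  target = base 0xb4e6 + off 0x10 + 2 + imm -12 = 0xb4ec

0xb4ec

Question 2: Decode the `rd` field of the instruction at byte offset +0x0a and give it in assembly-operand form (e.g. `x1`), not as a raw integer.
x13

+0x0a: 80 6d ⇒ word 0x6d80 (little)
  opcode bits[15:12]=0x6: xor/RR
  rd@[11:8]=0xd ⇒ x13
  rs@[7:4]=0x8 ⇒ x8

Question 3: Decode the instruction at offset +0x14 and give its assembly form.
stop

@+14  little-endian(00 80) = 0x8000
  top 4b → 0x8 → stop [N]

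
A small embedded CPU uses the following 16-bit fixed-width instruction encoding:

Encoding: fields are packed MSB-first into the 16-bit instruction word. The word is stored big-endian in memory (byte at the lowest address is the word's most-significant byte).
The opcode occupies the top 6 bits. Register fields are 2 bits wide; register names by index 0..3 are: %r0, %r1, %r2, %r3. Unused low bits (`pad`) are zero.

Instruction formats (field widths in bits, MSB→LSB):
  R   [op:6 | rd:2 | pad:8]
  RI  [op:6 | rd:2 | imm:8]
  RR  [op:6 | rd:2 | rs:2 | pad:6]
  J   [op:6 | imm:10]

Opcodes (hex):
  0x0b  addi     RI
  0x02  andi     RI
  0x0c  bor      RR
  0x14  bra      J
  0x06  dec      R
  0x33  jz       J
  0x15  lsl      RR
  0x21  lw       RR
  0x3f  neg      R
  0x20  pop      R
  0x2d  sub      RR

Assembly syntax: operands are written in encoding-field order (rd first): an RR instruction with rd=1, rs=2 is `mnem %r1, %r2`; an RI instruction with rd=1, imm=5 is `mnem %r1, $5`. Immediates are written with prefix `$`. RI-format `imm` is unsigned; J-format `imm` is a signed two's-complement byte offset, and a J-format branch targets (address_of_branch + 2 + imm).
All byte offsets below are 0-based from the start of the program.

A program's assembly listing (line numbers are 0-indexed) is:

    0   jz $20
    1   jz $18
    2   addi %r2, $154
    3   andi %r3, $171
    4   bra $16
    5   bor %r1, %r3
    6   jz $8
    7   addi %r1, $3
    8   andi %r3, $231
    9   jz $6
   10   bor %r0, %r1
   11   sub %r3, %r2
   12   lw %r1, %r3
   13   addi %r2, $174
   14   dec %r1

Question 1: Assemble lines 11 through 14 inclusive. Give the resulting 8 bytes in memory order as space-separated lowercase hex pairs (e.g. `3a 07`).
b7 80 85 c0 2e ae 19 00

L11: sub op=0x2d:6|rd=3:2|rs=2:2|pad=0:6 ⇒ 0xb780 ⇒ big b7 80
L12: lw op=0x21:6|rd=1:2|rs=3:2|pad=0:6 ⇒ 0x85c0 ⇒ big 85 c0
L13: addi op=0xb:6|rd=2:2|imm=174:8 ⇒ 0x2eae ⇒ big 2e ae
L14: dec op=0x6:6|rd=1:2|pad=0:8 ⇒ 0x1900 ⇒ big 19 00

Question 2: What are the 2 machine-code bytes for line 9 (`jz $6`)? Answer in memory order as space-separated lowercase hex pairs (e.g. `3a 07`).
line 9 (jz): pack op=0x33:6|imm=6:10 = 0xcc06; big→ cc 06

cc 06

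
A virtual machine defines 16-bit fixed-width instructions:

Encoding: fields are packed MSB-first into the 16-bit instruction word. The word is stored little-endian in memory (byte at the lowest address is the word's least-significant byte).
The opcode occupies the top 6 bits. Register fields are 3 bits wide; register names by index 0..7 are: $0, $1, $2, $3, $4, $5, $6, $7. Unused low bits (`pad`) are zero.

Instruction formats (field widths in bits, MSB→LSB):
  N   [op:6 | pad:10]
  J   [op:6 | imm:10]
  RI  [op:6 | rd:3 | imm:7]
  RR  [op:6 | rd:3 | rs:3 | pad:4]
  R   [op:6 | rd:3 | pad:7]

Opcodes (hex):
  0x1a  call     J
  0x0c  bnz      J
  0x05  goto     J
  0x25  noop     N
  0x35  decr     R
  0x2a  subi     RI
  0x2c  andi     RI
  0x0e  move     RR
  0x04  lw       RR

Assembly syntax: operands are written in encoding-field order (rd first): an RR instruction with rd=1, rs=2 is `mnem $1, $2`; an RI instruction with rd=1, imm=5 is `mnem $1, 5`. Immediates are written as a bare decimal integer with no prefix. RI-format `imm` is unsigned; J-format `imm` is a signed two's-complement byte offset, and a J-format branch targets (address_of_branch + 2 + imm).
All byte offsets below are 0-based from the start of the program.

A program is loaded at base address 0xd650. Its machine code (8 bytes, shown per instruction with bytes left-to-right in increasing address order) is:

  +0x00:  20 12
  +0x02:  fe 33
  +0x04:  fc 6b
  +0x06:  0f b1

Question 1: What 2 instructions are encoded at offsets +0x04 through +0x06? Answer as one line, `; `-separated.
call -4; andi $2, 15

[04] fc 6b → 0x6bfc
  opcode bits[15:10]=0x1a: call/J
  imm: (w>>0)&0x3ff=0x3fc (s10→-4) → -4
[06] 0f b1 → 0xb10f
  opcode bits[15:10]=0x2c: andi/RI
  rd: (w>>7)&0x7=0x2 → $2
  imm: (w>>0)&0x7f=0xf → 15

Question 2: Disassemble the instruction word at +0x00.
lw $4, $2

+0x00: 20 12 ⇒ word 0x1220 (little)
  op=0x1220>>10=0x4 ⇒ lw (RR)
  [9:7] rd=4 = $4
  [6:4] rs=2 = $2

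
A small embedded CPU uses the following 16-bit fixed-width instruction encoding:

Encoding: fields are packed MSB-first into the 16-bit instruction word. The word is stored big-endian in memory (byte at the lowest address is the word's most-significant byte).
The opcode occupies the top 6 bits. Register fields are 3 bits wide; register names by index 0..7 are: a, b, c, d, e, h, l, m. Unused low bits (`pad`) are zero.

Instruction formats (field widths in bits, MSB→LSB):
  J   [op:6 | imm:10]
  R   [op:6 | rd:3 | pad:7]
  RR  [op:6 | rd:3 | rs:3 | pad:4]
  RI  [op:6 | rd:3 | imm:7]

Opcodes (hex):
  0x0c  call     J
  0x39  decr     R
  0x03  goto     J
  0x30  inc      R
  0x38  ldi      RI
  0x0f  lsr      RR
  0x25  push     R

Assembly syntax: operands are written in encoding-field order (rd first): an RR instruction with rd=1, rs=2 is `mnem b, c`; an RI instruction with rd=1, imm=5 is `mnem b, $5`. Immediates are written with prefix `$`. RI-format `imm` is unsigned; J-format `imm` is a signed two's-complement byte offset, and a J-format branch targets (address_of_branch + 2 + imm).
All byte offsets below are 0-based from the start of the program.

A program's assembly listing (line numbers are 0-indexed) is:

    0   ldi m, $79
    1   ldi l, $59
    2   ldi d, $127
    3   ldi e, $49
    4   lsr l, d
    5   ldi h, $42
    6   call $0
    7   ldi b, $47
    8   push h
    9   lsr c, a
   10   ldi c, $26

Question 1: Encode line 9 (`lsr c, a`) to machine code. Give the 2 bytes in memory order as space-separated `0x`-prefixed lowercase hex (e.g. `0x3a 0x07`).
0x3d 0x00

9. lsr fields op=0xf:6|rd=2:3|rs=0:3|pad=0:4 → word 3d00h → 3d 00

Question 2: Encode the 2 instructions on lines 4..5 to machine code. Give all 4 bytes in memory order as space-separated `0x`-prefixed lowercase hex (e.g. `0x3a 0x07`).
L4: lsr op=0xf:6|rd=6:3|rs=3:3|pad=0:4 ⇒ 0x3f30 ⇒ big 3f 30
L5: ldi op=0x38:6|rd=5:3|imm=42:7 ⇒ 0xe2aa ⇒ big e2 aa

0x3f 0x30 0xe2 0xaa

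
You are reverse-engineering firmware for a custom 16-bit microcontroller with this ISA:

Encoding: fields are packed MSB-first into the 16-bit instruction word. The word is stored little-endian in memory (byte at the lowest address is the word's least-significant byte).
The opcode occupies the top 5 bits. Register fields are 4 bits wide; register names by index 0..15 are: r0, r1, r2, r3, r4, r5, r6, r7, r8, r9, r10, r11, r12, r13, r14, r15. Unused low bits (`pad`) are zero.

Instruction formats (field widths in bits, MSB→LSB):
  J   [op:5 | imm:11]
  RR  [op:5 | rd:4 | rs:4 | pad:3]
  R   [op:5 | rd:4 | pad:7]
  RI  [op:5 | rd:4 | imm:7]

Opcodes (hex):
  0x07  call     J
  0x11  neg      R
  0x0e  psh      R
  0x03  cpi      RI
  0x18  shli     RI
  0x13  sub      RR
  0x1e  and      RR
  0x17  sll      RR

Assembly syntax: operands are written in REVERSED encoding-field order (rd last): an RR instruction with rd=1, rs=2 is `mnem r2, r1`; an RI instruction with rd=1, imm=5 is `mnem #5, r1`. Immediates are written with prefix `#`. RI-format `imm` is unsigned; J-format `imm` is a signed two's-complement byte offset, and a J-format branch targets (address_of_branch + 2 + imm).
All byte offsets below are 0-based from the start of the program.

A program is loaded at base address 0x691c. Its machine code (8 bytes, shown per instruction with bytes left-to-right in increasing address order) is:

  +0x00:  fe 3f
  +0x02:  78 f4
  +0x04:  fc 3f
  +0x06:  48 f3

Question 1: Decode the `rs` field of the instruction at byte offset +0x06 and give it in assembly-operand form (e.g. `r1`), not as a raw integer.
r9

+0x06: 48 f3 ⇒ word 0xf348 (little)
  top 5b → 0x1e → and [RR]
  rd: (w>>7)&0xf=0x6 → r6
  rs: (w>>3)&0xf=0x9 → r9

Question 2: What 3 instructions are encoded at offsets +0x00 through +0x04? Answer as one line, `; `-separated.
[00] fe 3f → 0x3ffe
  op=0x3ffe>>11=0x7 ⇒ call (J)
  [10:0] imm=2046 (s11→-2) = #-2
[02] 78 f4 → 0xf478
  op=0xf478>>11=0x1e ⇒ and (RR)
  [10:7] rd=8 = r8
  [6:3] rs=15 = r15
[04] fc 3f → 0x3ffc
  op=0x3ffc>>11=0x7 ⇒ call (J)
  [10:0] imm=2044 (s11→-4) = #-4

call #-2; and r15, r8; call #-4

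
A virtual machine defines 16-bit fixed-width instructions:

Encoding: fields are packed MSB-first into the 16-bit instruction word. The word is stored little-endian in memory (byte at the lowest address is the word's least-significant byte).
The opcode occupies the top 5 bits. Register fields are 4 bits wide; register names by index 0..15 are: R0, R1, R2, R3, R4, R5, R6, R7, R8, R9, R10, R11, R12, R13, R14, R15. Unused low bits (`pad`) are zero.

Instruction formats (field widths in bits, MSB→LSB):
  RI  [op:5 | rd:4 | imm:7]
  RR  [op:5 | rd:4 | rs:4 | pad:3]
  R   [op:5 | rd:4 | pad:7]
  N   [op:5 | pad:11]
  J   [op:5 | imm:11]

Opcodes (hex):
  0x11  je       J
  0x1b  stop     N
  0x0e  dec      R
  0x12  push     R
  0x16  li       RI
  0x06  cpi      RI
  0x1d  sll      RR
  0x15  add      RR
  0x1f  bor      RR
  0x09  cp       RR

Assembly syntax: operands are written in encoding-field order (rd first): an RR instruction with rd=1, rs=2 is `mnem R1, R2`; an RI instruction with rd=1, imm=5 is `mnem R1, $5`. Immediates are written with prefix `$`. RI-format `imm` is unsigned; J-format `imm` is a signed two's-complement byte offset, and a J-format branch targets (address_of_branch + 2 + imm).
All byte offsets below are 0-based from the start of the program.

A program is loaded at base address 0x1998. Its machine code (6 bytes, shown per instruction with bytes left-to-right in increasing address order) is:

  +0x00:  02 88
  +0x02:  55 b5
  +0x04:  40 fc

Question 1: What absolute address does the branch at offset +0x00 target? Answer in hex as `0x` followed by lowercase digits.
0x199c

[00] 02 88 → 0x8802
  op=0x8802>>11=0x11 ⇒ je (J)
  imm: (w>>0)&0x7ff=0x2 → $2
  target = base 0x1998 + off 0x00 + 2 + imm 2 = 0x199c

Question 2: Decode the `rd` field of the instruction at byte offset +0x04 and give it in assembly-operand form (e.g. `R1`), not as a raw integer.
+0x04: 40 fc ⇒ word 0xfc40 (little)
  op=0xfc40>>11=0x1f ⇒ bor (RR)
  rd@[10:7]=0x8 ⇒ R8
  rs@[6:3]=0x8 ⇒ R8

R8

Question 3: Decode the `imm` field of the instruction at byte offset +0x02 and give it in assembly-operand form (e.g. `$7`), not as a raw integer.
$85

[02] 55 b5 → 0xb555
  top 5b → 0x16 → li [RI]
  rd@[10:7]=0xa ⇒ R10
  imm@[6:0]=0x55 ⇒ $85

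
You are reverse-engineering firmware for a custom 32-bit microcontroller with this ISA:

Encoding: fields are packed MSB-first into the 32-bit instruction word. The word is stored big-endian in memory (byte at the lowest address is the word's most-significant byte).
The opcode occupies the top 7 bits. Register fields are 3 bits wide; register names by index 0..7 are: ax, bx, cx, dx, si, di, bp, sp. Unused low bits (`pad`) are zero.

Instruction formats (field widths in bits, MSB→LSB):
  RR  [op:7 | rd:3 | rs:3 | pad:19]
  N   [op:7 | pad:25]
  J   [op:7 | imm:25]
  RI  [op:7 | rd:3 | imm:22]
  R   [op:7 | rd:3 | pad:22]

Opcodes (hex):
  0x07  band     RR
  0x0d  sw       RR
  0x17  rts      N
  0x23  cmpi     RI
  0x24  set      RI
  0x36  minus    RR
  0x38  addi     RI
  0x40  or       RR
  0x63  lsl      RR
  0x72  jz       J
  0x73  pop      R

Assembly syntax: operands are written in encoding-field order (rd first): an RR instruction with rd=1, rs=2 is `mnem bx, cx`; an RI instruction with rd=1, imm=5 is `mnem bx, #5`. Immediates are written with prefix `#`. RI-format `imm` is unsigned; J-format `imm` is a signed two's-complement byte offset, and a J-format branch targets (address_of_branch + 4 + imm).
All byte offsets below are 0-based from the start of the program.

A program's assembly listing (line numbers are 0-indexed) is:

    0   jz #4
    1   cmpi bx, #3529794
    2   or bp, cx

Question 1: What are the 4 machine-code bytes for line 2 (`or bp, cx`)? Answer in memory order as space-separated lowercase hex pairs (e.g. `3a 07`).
line 2 (or): pack op=0x40:7|rd=6:3|rs=2:3|pad=0:19 = 0x81900000; big→ 81 90 00 00

81 90 00 00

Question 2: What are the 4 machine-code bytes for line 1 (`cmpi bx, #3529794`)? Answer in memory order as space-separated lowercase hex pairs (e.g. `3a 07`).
line 1 (cmpi): pack op=0x23:7|rd=1:3|imm=3529794:22 = 0x4675dc42; big→ 46 75 dc 42

46 75 dc 42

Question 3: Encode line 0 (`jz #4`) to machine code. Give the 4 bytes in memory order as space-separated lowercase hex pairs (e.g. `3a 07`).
e4 00 00 04

line 0 (jz): pack op=0x72:7|imm=4:25 = 0xe4000004; big→ e4 00 00 04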